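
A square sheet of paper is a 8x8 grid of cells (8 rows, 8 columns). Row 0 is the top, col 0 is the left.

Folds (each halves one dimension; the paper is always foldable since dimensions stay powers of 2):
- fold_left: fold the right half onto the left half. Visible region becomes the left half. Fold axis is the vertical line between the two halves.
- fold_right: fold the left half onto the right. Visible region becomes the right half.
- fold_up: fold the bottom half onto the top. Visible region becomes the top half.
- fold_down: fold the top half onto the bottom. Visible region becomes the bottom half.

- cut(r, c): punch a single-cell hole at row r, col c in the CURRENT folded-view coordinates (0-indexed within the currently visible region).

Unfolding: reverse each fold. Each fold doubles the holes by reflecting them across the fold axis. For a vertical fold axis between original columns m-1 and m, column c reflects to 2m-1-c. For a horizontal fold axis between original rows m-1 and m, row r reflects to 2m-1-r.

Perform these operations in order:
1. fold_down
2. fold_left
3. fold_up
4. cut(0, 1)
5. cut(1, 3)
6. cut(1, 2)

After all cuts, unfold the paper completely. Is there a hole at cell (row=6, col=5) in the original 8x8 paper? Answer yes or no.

Op 1 fold_down: fold axis h@4; visible region now rows[4,8) x cols[0,8) = 4x8
Op 2 fold_left: fold axis v@4; visible region now rows[4,8) x cols[0,4) = 4x4
Op 3 fold_up: fold axis h@6; visible region now rows[4,6) x cols[0,4) = 2x4
Op 4 cut(0, 1): punch at orig (4,1); cuts so far [(4, 1)]; region rows[4,6) x cols[0,4) = 2x4
Op 5 cut(1, 3): punch at orig (5,3); cuts so far [(4, 1), (5, 3)]; region rows[4,6) x cols[0,4) = 2x4
Op 6 cut(1, 2): punch at orig (5,2); cuts so far [(4, 1), (5, 2), (5, 3)]; region rows[4,6) x cols[0,4) = 2x4
Unfold 1 (reflect across h@6): 6 holes -> [(4, 1), (5, 2), (5, 3), (6, 2), (6, 3), (7, 1)]
Unfold 2 (reflect across v@4): 12 holes -> [(4, 1), (4, 6), (5, 2), (5, 3), (5, 4), (5, 5), (6, 2), (6, 3), (6, 4), (6, 5), (7, 1), (7, 6)]
Unfold 3 (reflect across h@4): 24 holes -> [(0, 1), (0, 6), (1, 2), (1, 3), (1, 4), (1, 5), (2, 2), (2, 3), (2, 4), (2, 5), (3, 1), (3, 6), (4, 1), (4, 6), (5, 2), (5, 3), (5, 4), (5, 5), (6, 2), (6, 3), (6, 4), (6, 5), (7, 1), (7, 6)]
Holes: [(0, 1), (0, 6), (1, 2), (1, 3), (1, 4), (1, 5), (2, 2), (2, 3), (2, 4), (2, 5), (3, 1), (3, 6), (4, 1), (4, 6), (5, 2), (5, 3), (5, 4), (5, 5), (6, 2), (6, 3), (6, 4), (6, 5), (7, 1), (7, 6)]

Answer: yes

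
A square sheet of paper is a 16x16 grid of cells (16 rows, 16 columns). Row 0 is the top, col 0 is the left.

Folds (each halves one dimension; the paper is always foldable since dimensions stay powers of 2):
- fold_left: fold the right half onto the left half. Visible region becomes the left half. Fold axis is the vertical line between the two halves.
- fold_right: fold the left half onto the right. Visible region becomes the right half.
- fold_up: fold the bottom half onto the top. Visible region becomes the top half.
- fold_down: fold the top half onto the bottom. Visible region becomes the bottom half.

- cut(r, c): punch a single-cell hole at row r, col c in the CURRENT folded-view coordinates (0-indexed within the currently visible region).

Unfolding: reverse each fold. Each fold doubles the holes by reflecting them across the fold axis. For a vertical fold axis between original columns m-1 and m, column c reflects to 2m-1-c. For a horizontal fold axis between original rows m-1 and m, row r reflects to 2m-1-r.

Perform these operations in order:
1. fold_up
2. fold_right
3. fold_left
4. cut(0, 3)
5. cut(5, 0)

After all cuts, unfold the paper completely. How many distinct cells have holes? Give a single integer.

Op 1 fold_up: fold axis h@8; visible region now rows[0,8) x cols[0,16) = 8x16
Op 2 fold_right: fold axis v@8; visible region now rows[0,8) x cols[8,16) = 8x8
Op 3 fold_left: fold axis v@12; visible region now rows[0,8) x cols[8,12) = 8x4
Op 4 cut(0, 3): punch at orig (0,11); cuts so far [(0, 11)]; region rows[0,8) x cols[8,12) = 8x4
Op 5 cut(5, 0): punch at orig (5,8); cuts so far [(0, 11), (5, 8)]; region rows[0,8) x cols[8,12) = 8x4
Unfold 1 (reflect across v@12): 4 holes -> [(0, 11), (0, 12), (5, 8), (5, 15)]
Unfold 2 (reflect across v@8): 8 holes -> [(0, 3), (0, 4), (0, 11), (0, 12), (5, 0), (5, 7), (5, 8), (5, 15)]
Unfold 3 (reflect across h@8): 16 holes -> [(0, 3), (0, 4), (0, 11), (0, 12), (5, 0), (5, 7), (5, 8), (5, 15), (10, 0), (10, 7), (10, 8), (10, 15), (15, 3), (15, 4), (15, 11), (15, 12)]

Answer: 16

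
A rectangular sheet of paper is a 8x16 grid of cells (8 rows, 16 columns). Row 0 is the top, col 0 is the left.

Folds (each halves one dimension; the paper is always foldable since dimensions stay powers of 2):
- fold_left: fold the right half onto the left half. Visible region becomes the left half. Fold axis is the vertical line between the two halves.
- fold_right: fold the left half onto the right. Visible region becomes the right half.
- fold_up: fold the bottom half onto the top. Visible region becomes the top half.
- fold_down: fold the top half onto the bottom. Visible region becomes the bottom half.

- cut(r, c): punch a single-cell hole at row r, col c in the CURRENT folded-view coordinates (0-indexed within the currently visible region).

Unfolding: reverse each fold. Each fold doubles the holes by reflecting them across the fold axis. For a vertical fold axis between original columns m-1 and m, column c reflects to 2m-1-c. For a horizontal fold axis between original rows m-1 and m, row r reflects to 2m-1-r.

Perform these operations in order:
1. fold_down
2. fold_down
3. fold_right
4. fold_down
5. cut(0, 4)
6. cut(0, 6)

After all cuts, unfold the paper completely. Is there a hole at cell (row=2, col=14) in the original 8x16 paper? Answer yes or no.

Answer: yes

Derivation:
Op 1 fold_down: fold axis h@4; visible region now rows[4,8) x cols[0,16) = 4x16
Op 2 fold_down: fold axis h@6; visible region now rows[6,8) x cols[0,16) = 2x16
Op 3 fold_right: fold axis v@8; visible region now rows[6,8) x cols[8,16) = 2x8
Op 4 fold_down: fold axis h@7; visible region now rows[7,8) x cols[8,16) = 1x8
Op 5 cut(0, 4): punch at orig (7,12); cuts so far [(7, 12)]; region rows[7,8) x cols[8,16) = 1x8
Op 6 cut(0, 6): punch at orig (7,14); cuts so far [(7, 12), (7, 14)]; region rows[7,8) x cols[8,16) = 1x8
Unfold 1 (reflect across h@7): 4 holes -> [(6, 12), (6, 14), (7, 12), (7, 14)]
Unfold 2 (reflect across v@8): 8 holes -> [(6, 1), (6, 3), (6, 12), (6, 14), (7, 1), (7, 3), (7, 12), (7, 14)]
Unfold 3 (reflect across h@6): 16 holes -> [(4, 1), (4, 3), (4, 12), (4, 14), (5, 1), (5, 3), (5, 12), (5, 14), (6, 1), (6, 3), (6, 12), (6, 14), (7, 1), (7, 3), (7, 12), (7, 14)]
Unfold 4 (reflect across h@4): 32 holes -> [(0, 1), (0, 3), (0, 12), (0, 14), (1, 1), (1, 3), (1, 12), (1, 14), (2, 1), (2, 3), (2, 12), (2, 14), (3, 1), (3, 3), (3, 12), (3, 14), (4, 1), (4, 3), (4, 12), (4, 14), (5, 1), (5, 3), (5, 12), (5, 14), (6, 1), (6, 3), (6, 12), (6, 14), (7, 1), (7, 3), (7, 12), (7, 14)]
Holes: [(0, 1), (0, 3), (0, 12), (0, 14), (1, 1), (1, 3), (1, 12), (1, 14), (2, 1), (2, 3), (2, 12), (2, 14), (3, 1), (3, 3), (3, 12), (3, 14), (4, 1), (4, 3), (4, 12), (4, 14), (5, 1), (5, 3), (5, 12), (5, 14), (6, 1), (6, 3), (6, 12), (6, 14), (7, 1), (7, 3), (7, 12), (7, 14)]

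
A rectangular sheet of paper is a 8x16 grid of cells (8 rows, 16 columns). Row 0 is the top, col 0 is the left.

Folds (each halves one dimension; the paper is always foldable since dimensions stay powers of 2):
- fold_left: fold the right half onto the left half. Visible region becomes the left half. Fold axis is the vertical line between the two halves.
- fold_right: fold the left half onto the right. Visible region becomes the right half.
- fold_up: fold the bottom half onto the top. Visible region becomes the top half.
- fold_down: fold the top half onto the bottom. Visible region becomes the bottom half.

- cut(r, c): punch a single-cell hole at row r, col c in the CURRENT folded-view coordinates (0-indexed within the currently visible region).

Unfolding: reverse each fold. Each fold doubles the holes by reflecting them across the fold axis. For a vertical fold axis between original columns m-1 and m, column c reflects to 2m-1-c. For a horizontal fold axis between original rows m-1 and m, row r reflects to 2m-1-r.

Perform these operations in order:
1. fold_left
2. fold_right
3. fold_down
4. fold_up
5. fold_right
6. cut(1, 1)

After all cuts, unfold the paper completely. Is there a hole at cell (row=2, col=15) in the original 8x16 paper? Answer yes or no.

Answer: yes

Derivation:
Op 1 fold_left: fold axis v@8; visible region now rows[0,8) x cols[0,8) = 8x8
Op 2 fold_right: fold axis v@4; visible region now rows[0,8) x cols[4,8) = 8x4
Op 3 fold_down: fold axis h@4; visible region now rows[4,8) x cols[4,8) = 4x4
Op 4 fold_up: fold axis h@6; visible region now rows[4,6) x cols[4,8) = 2x4
Op 5 fold_right: fold axis v@6; visible region now rows[4,6) x cols[6,8) = 2x2
Op 6 cut(1, 1): punch at orig (5,7); cuts so far [(5, 7)]; region rows[4,6) x cols[6,8) = 2x2
Unfold 1 (reflect across v@6): 2 holes -> [(5, 4), (5, 7)]
Unfold 2 (reflect across h@6): 4 holes -> [(5, 4), (5, 7), (6, 4), (6, 7)]
Unfold 3 (reflect across h@4): 8 holes -> [(1, 4), (1, 7), (2, 4), (2, 7), (5, 4), (5, 7), (6, 4), (6, 7)]
Unfold 4 (reflect across v@4): 16 holes -> [(1, 0), (1, 3), (1, 4), (1, 7), (2, 0), (2, 3), (2, 4), (2, 7), (5, 0), (5, 3), (5, 4), (5, 7), (6, 0), (6, 3), (6, 4), (6, 7)]
Unfold 5 (reflect across v@8): 32 holes -> [(1, 0), (1, 3), (1, 4), (1, 7), (1, 8), (1, 11), (1, 12), (1, 15), (2, 0), (2, 3), (2, 4), (2, 7), (2, 8), (2, 11), (2, 12), (2, 15), (5, 0), (5, 3), (5, 4), (5, 7), (5, 8), (5, 11), (5, 12), (5, 15), (6, 0), (6, 3), (6, 4), (6, 7), (6, 8), (6, 11), (6, 12), (6, 15)]
Holes: [(1, 0), (1, 3), (1, 4), (1, 7), (1, 8), (1, 11), (1, 12), (1, 15), (2, 0), (2, 3), (2, 4), (2, 7), (2, 8), (2, 11), (2, 12), (2, 15), (5, 0), (5, 3), (5, 4), (5, 7), (5, 8), (5, 11), (5, 12), (5, 15), (6, 0), (6, 3), (6, 4), (6, 7), (6, 8), (6, 11), (6, 12), (6, 15)]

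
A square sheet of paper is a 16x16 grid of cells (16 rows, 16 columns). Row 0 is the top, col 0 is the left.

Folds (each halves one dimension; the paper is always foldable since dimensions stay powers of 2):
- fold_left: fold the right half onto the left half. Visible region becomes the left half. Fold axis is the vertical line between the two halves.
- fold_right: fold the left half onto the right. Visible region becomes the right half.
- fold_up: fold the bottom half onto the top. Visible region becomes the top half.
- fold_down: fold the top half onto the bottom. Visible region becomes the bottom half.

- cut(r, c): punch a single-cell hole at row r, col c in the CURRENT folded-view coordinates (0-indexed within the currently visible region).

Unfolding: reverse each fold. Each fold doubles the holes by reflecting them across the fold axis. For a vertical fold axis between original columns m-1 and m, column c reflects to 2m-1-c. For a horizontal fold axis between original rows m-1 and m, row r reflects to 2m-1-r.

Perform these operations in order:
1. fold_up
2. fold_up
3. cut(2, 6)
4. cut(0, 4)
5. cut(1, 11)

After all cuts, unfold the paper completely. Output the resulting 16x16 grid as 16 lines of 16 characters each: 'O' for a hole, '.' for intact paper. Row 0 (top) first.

Op 1 fold_up: fold axis h@8; visible region now rows[0,8) x cols[0,16) = 8x16
Op 2 fold_up: fold axis h@4; visible region now rows[0,4) x cols[0,16) = 4x16
Op 3 cut(2, 6): punch at orig (2,6); cuts so far [(2, 6)]; region rows[0,4) x cols[0,16) = 4x16
Op 4 cut(0, 4): punch at orig (0,4); cuts so far [(0, 4), (2, 6)]; region rows[0,4) x cols[0,16) = 4x16
Op 5 cut(1, 11): punch at orig (1,11); cuts so far [(0, 4), (1, 11), (2, 6)]; region rows[0,4) x cols[0,16) = 4x16
Unfold 1 (reflect across h@4): 6 holes -> [(0, 4), (1, 11), (2, 6), (5, 6), (6, 11), (7, 4)]
Unfold 2 (reflect across h@8): 12 holes -> [(0, 4), (1, 11), (2, 6), (5, 6), (6, 11), (7, 4), (8, 4), (9, 11), (10, 6), (13, 6), (14, 11), (15, 4)]

Answer: ....O...........
...........O....
......O.........
................
................
......O.........
...........O....
....O...........
....O...........
...........O....
......O.........
................
................
......O.........
...........O....
....O...........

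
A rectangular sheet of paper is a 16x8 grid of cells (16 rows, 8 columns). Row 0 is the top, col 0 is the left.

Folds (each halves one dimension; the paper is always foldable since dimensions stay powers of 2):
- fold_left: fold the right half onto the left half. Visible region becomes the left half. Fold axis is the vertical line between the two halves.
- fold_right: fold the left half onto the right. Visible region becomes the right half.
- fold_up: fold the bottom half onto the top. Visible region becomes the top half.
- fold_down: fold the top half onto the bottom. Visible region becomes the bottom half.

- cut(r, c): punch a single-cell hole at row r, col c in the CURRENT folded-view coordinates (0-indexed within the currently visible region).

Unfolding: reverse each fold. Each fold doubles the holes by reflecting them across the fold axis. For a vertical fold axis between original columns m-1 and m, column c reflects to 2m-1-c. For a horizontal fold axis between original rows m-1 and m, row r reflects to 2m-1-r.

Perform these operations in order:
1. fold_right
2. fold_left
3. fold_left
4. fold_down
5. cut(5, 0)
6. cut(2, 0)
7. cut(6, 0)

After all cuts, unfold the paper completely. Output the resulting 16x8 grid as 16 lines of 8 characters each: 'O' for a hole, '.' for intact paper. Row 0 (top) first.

Op 1 fold_right: fold axis v@4; visible region now rows[0,16) x cols[4,8) = 16x4
Op 2 fold_left: fold axis v@6; visible region now rows[0,16) x cols[4,6) = 16x2
Op 3 fold_left: fold axis v@5; visible region now rows[0,16) x cols[4,5) = 16x1
Op 4 fold_down: fold axis h@8; visible region now rows[8,16) x cols[4,5) = 8x1
Op 5 cut(5, 0): punch at orig (13,4); cuts so far [(13, 4)]; region rows[8,16) x cols[4,5) = 8x1
Op 6 cut(2, 0): punch at orig (10,4); cuts so far [(10, 4), (13, 4)]; region rows[8,16) x cols[4,5) = 8x1
Op 7 cut(6, 0): punch at orig (14,4); cuts so far [(10, 4), (13, 4), (14, 4)]; region rows[8,16) x cols[4,5) = 8x1
Unfold 1 (reflect across h@8): 6 holes -> [(1, 4), (2, 4), (5, 4), (10, 4), (13, 4), (14, 4)]
Unfold 2 (reflect across v@5): 12 holes -> [(1, 4), (1, 5), (2, 4), (2, 5), (5, 4), (5, 5), (10, 4), (10, 5), (13, 4), (13, 5), (14, 4), (14, 5)]
Unfold 3 (reflect across v@6): 24 holes -> [(1, 4), (1, 5), (1, 6), (1, 7), (2, 4), (2, 5), (2, 6), (2, 7), (5, 4), (5, 5), (5, 6), (5, 7), (10, 4), (10, 5), (10, 6), (10, 7), (13, 4), (13, 5), (13, 6), (13, 7), (14, 4), (14, 5), (14, 6), (14, 7)]
Unfold 4 (reflect across v@4): 48 holes -> [(1, 0), (1, 1), (1, 2), (1, 3), (1, 4), (1, 5), (1, 6), (1, 7), (2, 0), (2, 1), (2, 2), (2, 3), (2, 4), (2, 5), (2, 6), (2, 7), (5, 0), (5, 1), (5, 2), (5, 3), (5, 4), (5, 5), (5, 6), (5, 7), (10, 0), (10, 1), (10, 2), (10, 3), (10, 4), (10, 5), (10, 6), (10, 7), (13, 0), (13, 1), (13, 2), (13, 3), (13, 4), (13, 5), (13, 6), (13, 7), (14, 0), (14, 1), (14, 2), (14, 3), (14, 4), (14, 5), (14, 6), (14, 7)]

Answer: ........
OOOOOOOO
OOOOOOOO
........
........
OOOOOOOO
........
........
........
........
OOOOOOOO
........
........
OOOOOOOO
OOOOOOOO
........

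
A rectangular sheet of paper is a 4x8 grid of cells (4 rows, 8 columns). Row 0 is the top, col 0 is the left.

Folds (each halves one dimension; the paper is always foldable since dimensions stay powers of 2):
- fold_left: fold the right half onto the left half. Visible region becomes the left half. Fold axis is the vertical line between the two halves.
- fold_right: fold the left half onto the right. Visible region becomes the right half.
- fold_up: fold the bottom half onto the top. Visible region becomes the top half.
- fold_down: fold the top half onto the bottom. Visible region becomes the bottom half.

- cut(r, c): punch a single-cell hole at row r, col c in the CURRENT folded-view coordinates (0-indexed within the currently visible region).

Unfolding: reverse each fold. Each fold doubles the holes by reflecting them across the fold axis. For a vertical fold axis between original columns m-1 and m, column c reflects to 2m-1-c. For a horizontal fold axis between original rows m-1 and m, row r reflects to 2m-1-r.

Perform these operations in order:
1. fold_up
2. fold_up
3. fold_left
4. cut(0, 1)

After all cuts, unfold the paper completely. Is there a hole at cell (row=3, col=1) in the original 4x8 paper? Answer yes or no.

Op 1 fold_up: fold axis h@2; visible region now rows[0,2) x cols[0,8) = 2x8
Op 2 fold_up: fold axis h@1; visible region now rows[0,1) x cols[0,8) = 1x8
Op 3 fold_left: fold axis v@4; visible region now rows[0,1) x cols[0,4) = 1x4
Op 4 cut(0, 1): punch at orig (0,1); cuts so far [(0, 1)]; region rows[0,1) x cols[0,4) = 1x4
Unfold 1 (reflect across v@4): 2 holes -> [(0, 1), (0, 6)]
Unfold 2 (reflect across h@1): 4 holes -> [(0, 1), (0, 6), (1, 1), (1, 6)]
Unfold 3 (reflect across h@2): 8 holes -> [(0, 1), (0, 6), (1, 1), (1, 6), (2, 1), (2, 6), (3, 1), (3, 6)]
Holes: [(0, 1), (0, 6), (1, 1), (1, 6), (2, 1), (2, 6), (3, 1), (3, 6)]

Answer: yes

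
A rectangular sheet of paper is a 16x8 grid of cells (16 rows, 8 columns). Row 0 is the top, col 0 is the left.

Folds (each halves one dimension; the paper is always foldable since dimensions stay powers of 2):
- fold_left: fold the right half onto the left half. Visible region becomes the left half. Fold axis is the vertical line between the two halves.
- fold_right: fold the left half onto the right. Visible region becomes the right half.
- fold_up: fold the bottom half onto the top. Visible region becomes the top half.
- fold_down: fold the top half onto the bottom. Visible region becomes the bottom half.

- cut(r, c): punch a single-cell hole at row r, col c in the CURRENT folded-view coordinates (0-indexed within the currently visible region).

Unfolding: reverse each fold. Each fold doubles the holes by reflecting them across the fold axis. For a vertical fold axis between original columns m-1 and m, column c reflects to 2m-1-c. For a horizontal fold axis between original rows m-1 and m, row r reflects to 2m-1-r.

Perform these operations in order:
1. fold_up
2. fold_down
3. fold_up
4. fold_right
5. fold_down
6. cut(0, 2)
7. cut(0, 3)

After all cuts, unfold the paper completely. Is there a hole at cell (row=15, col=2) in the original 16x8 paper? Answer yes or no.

Op 1 fold_up: fold axis h@8; visible region now rows[0,8) x cols[0,8) = 8x8
Op 2 fold_down: fold axis h@4; visible region now rows[4,8) x cols[0,8) = 4x8
Op 3 fold_up: fold axis h@6; visible region now rows[4,6) x cols[0,8) = 2x8
Op 4 fold_right: fold axis v@4; visible region now rows[4,6) x cols[4,8) = 2x4
Op 5 fold_down: fold axis h@5; visible region now rows[5,6) x cols[4,8) = 1x4
Op 6 cut(0, 2): punch at orig (5,6); cuts so far [(5, 6)]; region rows[5,6) x cols[4,8) = 1x4
Op 7 cut(0, 3): punch at orig (5,7); cuts so far [(5, 6), (5, 7)]; region rows[5,6) x cols[4,8) = 1x4
Unfold 1 (reflect across h@5): 4 holes -> [(4, 6), (4, 7), (5, 6), (5, 7)]
Unfold 2 (reflect across v@4): 8 holes -> [(4, 0), (4, 1), (4, 6), (4, 7), (5, 0), (5, 1), (5, 6), (5, 7)]
Unfold 3 (reflect across h@6): 16 holes -> [(4, 0), (4, 1), (4, 6), (4, 7), (5, 0), (5, 1), (5, 6), (5, 7), (6, 0), (6, 1), (6, 6), (6, 7), (7, 0), (7, 1), (7, 6), (7, 7)]
Unfold 4 (reflect across h@4): 32 holes -> [(0, 0), (0, 1), (0, 6), (0, 7), (1, 0), (1, 1), (1, 6), (1, 7), (2, 0), (2, 1), (2, 6), (2, 7), (3, 0), (3, 1), (3, 6), (3, 7), (4, 0), (4, 1), (4, 6), (4, 7), (5, 0), (5, 1), (5, 6), (5, 7), (6, 0), (6, 1), (6, 6), (6, 7), (7, 0), (7, 1), (7, 6), (7, 7)]
Unfold 5 (reflect across h@8): 64 holes -> [(0, 0), (0, 1), (0, 6), (0, 7), (1, 0), (1, 1), (1, 6), (1, 7), (2, 0), (2, 1), (2, 6), (2, 7), (3, 0), (3, 1), (3, 6), (3, 7), (4, 0), (4, 1), (4, 6), (4, 7), (5, 0), (5, 1), (5, 6), (5, 7), (6, 0), (6, 1), (6, 6), (6, 7), (7, 0), (7, 1), (7, 6), (7, 7), (8, 0), (8, 1), (8, 6), (8, 7), (9, 0), (9, 1), (9, 6), (9, 7), (10, 0), (10, 1), (10, 6), (10, 7), (11, 0), (11, 1), (11, 6), (11, 7), (12, 0), (12, 1), (12, 6), (12, 7), (13, 0), (13, 1), (13, 6), (13, 7), (14, 0), (14, 1), (14, 6), (14, 7), (15, 0), (15, 1), (15, 6), (15, 7)]
Holes: [(0, 0), (0, 1), (0, 6), (0, 7), (1, 0), (1, 1), (1, 6), (1, 7), (2, 0), (2, 1), (2, 6), (2, 7), (3, 0), (3, 1), (3, 6), (3, 7), (4, 0), (4, 1), (4, 6), (4, 7), (5, 0), (5, 1), (5, 6), (5, 7), (6, 0), (6, 1), (6, 6), (6, 7), (7, 0), (7, 1), (7, 6), (7, 7), (8, 0), (8, 1), (8, 6), (8, 7), (9, 0), (9, 1), (9, 6), (9, 7), (10, 0), (10, 1), (10, 6), (10, 7), (11, 0), (11, 1), (11, 6), (11, 7), (12, 0), (12, 1), (12, 6), (12, 7), (13, 0), (13, 1), (13, 6), (13, 7), (14, 0), (14, 1), (14, 6), (14, 7), (15, 0), (15, 1), (15, 6), (15, 7)]

Answer: no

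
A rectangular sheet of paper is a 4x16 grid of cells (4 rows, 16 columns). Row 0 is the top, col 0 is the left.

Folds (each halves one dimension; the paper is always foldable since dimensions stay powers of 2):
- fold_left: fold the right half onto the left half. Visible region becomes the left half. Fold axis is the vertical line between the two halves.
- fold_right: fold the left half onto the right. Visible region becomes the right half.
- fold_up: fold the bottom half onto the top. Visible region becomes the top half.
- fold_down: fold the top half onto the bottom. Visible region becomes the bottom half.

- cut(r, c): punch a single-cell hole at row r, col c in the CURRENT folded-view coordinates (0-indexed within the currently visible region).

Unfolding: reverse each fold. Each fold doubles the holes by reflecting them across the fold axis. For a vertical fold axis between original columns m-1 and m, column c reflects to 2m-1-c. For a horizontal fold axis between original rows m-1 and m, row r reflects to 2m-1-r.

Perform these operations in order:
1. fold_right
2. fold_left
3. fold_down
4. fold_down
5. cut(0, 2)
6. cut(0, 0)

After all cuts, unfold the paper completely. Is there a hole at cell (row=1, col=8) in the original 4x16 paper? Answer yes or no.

Answer: yes

Derivation:
Op 1 fold_right: fold axis v@8; visible region now rows[0,4) x cols[8,16) = 4x8
Op 2 fold_left: fold axis v@12; visible region now rows[0,4) x cols[8,12) = 4x4
Op 3 fold_down: fold axis h@2; visible region now rows[2,4) x cols[8,12) = 2x4
Op 4 fold_down: fold axis h@3; visible region now rows[3,4) x cols[8,12) = 1x4
Op 5 cut(0, 2): punch at orig (3,10); cuts so far [(3, 10)]; region rows[3,4) x cols[8,12) = 1x4
Op 6 cut(0, 0): punch at orig (3,8); cuts so far [(3, 8), (3, 10)]; region rows[3,4) x cols[8,12) = 1x4
Unfold 1 (reflect across h@3): 4 holes -> [(2, 8), (2, 10), (3, 8), (3, 10)]
Unfold 2 (reflect across h@2): 8 holes -> [(0, 8), (0, 10), (1, 8), (1, 10), (2, 8), (2, 10), (3, 8), (3, 10)]
Unfold 3 (reflect across v@12): 16 holes -> [(0, 8), (0, 10), (0, 13), (0, 15), (1, 8), (1, 10), (1, 13), (1, 15), (2, 8), (2, 10), (2, 13), (2, 15), (3, 8), (3, 10), (3, 13), (3, 15)]
Unfold 4 (reflect across v@8): 32 holes -> [(0, 0), (0, 2), (0, 5), (0, 7), (0, 8), (0, 10), (0, 13), (0, 15), (1, 0), (1, 2), (1, 5), (1, 7), (1, 8), (1, 10), (1, 13), (1, 15), (2, 0), (2, 2), (2, 5), (2, 7), (2, 8), (2, 10), (2, 13), (2, 15), (3, 0), (3, 2), (3, 5), (3, 7), (3, 8), (3, 10), (3, 13), (3, 15)]
Holes: [(0, 0), (0, 2), (0, 5), (0, 7), (0, 8), (0, 10), (0, 13), (0, 15), (1, 0), (1, 2), (1, 5), (1, 7), (1, 8), (1, 10), (1, 13), (1, 15), (2, 0), (2, 2), (2, 5), (2, 7), (2, 8), (2, 10), (2, 13), (2, 15), (3, 0), (3, 2), (3, 5), (3, 7), (3, 8), (3, 10), (3, 13), (3, 15)]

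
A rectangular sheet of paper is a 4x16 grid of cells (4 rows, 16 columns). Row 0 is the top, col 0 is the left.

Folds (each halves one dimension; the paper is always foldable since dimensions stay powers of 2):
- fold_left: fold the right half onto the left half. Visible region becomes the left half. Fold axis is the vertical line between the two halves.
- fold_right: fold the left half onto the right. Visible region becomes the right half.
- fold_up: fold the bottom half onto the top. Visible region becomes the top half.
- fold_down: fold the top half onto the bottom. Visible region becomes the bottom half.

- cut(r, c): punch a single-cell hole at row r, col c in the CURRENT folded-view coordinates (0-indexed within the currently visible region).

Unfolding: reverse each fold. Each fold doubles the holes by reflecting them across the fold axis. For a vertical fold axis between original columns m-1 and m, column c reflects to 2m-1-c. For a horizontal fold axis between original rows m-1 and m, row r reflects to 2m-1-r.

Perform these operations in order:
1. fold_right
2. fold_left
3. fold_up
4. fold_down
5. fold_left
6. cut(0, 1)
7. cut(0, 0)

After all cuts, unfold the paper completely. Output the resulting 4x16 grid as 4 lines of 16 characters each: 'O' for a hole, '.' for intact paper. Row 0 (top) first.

Op 1 fold_right: fold axis v@8; visible region now rows[0,4) x cols[8,16) = 4x8
Op 2 fold_left: fold axis v@12; visible region now rows[0,4) x cols[8,12) = 4x4
Op 3 fold_up: fold axis h@2; visible region now rows[0,2) x cols[8,12) = 2x4
Op 4 fold_down: fold axis h@1; visible region now rows[1,2) x cols[8,12) = 1x4
Op 5 fold_left: fold axis v@10; visible region now rows[1,2) x cols[8,10) = 1x2
Op 6 cut(0, 1): punch at orig (1,9); cuts so far [(1, 9)]; region rows[1,2) x cols[8,10) = 1x2
Op 7 cut(0, 0): punch at orig (1,8); cuts so far [(1, 8), (1, 9)]; region rows[1,2) x cols[8,10) = 1x2
Unfold 1 (reflect across v@10): 4 holes -> [(1, 8), (1, 9), (1, 10), (1, 11)]
Unfold 2 (reflect across h@1): 8 holes -> [(0, 8), (0, 9), (0, 10), (0, 11), (1, 8), (1, 9), (1, 10), (1, 11)]
Unfold 3 (reflect across h@2): 16 holes -> [(0, 8), (0, 9), (0, 10), (0, 11), (1, 8), (1, 9), (1, 10), (1, 11), (2, 8), (2, 9), (2, 10), (2, 11), (3, 8), (3, 9), (3, 10), (3, 11)]
Unfold 4 (reflect across v@12): 32 holes -> [(0, 8), (0, 9), (0, 10), (0, 11), (0, 12), (0, 13), (0, 14), (0, 15), (1, 8), (1, 9), (1, 10), (1, 11), (1, 12), (1, 13), (1, 14), (1, 15), (2, 8), (2, 9), (2, 10), (2, 11), (2, 12), (2, 13), (2, 14), (2, 15), (3, 8), (3, 9), (3, 10), (3, 11), (3, 12), (3, 13), (3, 14), (3, 15)]
Unfold 5 (reflect across v@8): 64 holes -> [(0, 0), (0, 1), (0, 2), (0, 3), (0, 4), (0, 5), (0, 6), (0, 7), (0, 8), (0, 9), (0, 10), (0, 11), (0, 12), (0, 13), (0, 14), (0, 15), (1, 0), (1, 1), (1, 2), (1, 3), (1, 4), (1, 5), (1, 6), (1, 7), (1, 8), (1, 9), (1, 10), (1, 11), (1, 12), (1, 13), (1, 14), (1, 15), (2, 0), (2, 1), (2, 2), (2, 3), (2, 4), (2, 5), (2, 6), (2, 7), (2, 8), (2, 9), (2, 10), (2, 11), (2, 12), (2, 13), (2, 14), (2, 15), (3, 0), (3, 1), (3, 2), (3, 3), (3, 4), (3, 5), (3, 6), (3, 7), (3, 8), (3, 9), (3, 10), (3, 11), (3, 12), (3, 13), (3, 14), (3, 15)]

Answer: OOOOOOOOOOOOOOOO
OOOOOOOOOOOOOOOO
OOOOOOOOOOOOOOOO
OOOOOOOOOOOOOOOO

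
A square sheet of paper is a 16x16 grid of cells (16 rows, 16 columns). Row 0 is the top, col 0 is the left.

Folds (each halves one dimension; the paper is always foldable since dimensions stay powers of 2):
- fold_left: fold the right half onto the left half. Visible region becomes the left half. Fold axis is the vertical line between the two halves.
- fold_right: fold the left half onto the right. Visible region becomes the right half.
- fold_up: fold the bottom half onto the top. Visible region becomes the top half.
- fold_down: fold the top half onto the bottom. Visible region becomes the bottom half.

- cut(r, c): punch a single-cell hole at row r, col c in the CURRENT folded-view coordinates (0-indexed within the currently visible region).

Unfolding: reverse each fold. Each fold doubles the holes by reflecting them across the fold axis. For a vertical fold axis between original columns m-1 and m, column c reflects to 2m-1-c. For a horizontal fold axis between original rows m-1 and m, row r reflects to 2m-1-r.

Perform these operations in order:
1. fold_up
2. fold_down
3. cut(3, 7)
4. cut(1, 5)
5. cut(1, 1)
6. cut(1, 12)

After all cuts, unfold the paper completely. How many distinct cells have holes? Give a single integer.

Op 1 fold_up: fold axis h@8; visible region now rows[0,8) x cols[0,16) = 8x16
Op 2 fold_down: fold axis h@4; visible region now rows[4,8) x cols[0,16) = 4x16
Op 3 cut(3, 7): punch at orig (7,7); cuts so far [(7, 7)]; region rows[4,8) x cols[0,16) = 4x16
Op 4 cut(1, 5): punch at orig (5,5); cuts so far [(5, 5), (7, 7)]; region rows[4,8) x cols[0,16) = 4x16
Op 5 cut(1, 1): punch at orig (5,1); cuts so far [(5, 1), (5, 5), (7, 7)]; region rows[4,8) x cols[0,16) = 4x16
Op 6 cut(1, 12): punch at orig (5,12); cuts so far [(5, 1), (5, 5), (5, 12), (7, 7)]; region rows[4,8) x cols[0,16) = 4x16
Unfold 1 (reflect across h@4): 8 holes -> [(0, 7), (2, 1), (2, 5), (2, 12), (5, 1), (5, 5), (5, 12), (7, 7)]
Unfold 2 (reflect across h@8): 16 holes -> [(0, 7), (2, 1), (2, 5), (2, 12), (5, 1), (5, 5), (5, 12), (7, 7), (8, 7), (10, 1), (10, 5), (10, 12), (13, 1), (13, 5), (13, 12), (15, 7)]

Answer: 16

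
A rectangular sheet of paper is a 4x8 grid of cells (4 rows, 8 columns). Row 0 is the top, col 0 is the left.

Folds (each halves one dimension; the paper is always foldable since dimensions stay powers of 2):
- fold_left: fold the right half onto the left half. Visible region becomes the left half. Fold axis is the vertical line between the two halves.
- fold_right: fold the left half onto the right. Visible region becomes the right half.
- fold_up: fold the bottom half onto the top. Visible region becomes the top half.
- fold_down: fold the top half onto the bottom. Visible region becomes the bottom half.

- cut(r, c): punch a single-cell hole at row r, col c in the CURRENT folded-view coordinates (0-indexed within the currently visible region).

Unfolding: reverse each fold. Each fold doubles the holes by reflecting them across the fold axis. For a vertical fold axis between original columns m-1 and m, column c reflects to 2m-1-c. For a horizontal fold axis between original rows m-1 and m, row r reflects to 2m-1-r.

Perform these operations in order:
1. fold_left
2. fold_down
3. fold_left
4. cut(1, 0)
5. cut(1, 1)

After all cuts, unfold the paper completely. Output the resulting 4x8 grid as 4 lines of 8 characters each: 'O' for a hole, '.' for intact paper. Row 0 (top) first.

Op 1 fold_left: fold axis v@4; visible region now rows[0,4) x cols[0,4) = 4x4
Op 2 fold_down: fold axis h@2; visible region now rows[2,4) x cols[0,4) = 2x4
Op 3 fold_left: fold axis v@2; visible region now rows[2,4) x cols[0,2) = 2x2
Op 4 cut(1, 0): punch at orig (3,0); cuts so far [(3, 0)]; region rows[2,4) x cols[0,2) = 2x2
Op 5 cut(1, 1): punch at orig (3,1); cuts so far [(3, 0), (3, 1)]; region rows[2,4) x cols[0,2) = 2x2
Unfold 1 (reflect across v@2): 4 holes -> [(3, 0), (3, 1), (3, 2), (3, 3)]
Unfold 2 (reflect across h@2): 8 holes -> [(0, 0), (0, 1), (0, 2), (0, 3), (3, 0), (3, 1), (3, 2), (3, 3)]
Unfold 3 (reflect across v@4): 16 holes -> [(0, 0), (0, 1), (0, 2), (0, 3), (0, 4), (0, 5), (0, 6), (0, 7), (3, 0), (3, 1), (3, 2), (3, 3), (3, 4), (3, 5), (3, 6), (3, 7)]

Answer: OOOOOOOO
........
........
OOOOOOOO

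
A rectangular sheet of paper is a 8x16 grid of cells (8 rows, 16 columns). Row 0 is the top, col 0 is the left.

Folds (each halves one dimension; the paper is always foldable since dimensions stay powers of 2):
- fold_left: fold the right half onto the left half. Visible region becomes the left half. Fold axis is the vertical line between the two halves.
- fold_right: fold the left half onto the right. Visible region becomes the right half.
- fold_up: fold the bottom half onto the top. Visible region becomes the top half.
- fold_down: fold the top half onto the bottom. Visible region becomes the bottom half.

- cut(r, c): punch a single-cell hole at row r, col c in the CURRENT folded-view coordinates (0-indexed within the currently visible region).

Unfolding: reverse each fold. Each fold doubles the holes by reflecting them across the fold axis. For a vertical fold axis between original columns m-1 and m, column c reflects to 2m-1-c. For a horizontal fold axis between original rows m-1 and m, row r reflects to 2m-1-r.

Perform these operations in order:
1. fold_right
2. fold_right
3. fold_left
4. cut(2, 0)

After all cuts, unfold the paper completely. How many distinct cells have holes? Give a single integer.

Answer: 8

Derivation:
Op 1 fold_right: fold axis v@8; visible region now rows[0,8) x cols[8,16) = 8x8
Op 2 fold_right: fold axis v@12; visible region now rows[0,8) x cols[12,16) = 8x4
Op 3 fold_left: fold axis v@14; visible region now rows[0,8) x cols[12,14) = 8x2
Op 4 cut(2, 0): punch at orig (2,12); cuts so far [(2, 12)]; region rows[0,8) x cols[12,14) = 8x2
Unfold 1 (reflect across v@14): 2 holes -> [(2, 12), (2, 15)]
Unfold 2 (reflect across v@12): 4 holes -> [(2, 8), (2, 11), (2, 12), (2, 15)]
Unfold 3 (reflect across v@8): 8 holes -> [(2, 0), (2, 3), (2, 4), (2, 7), (2, 8), (2, 11), (2, 12), (2, 15)]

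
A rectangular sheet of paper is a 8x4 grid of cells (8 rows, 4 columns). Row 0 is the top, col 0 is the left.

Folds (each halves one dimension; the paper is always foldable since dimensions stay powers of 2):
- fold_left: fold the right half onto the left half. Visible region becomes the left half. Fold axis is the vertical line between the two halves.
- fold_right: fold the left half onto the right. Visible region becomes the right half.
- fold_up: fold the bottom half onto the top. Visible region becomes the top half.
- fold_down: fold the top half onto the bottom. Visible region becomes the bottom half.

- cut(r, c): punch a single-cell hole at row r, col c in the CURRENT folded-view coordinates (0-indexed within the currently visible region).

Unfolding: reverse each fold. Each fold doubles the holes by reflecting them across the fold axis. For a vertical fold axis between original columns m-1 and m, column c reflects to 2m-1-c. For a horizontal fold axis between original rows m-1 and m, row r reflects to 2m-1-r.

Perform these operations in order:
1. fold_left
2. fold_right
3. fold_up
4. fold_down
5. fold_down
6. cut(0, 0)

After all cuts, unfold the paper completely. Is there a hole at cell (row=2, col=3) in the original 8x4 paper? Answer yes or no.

Op 1 fold_left: fold axis v@2; visible region now rows[0,8) x cols[0,2) = 8x2
Op 2 fold_right: fold axis v@1; visible region now rows[0,8) x cols[1,2) = 8x1
Op 3 fold_up: fold axis h@4; visible region now rows[0,4) x cols[1,2) = 4x1
Op 4 fold_down: fold axis h@2; visible region now rows[2,4) x cols[1,2) = 2x1
Op 5 fold_down: fold axis h@3; visible region now rows[3,4) x cols[1,2) = 1x1
Op 6 cut(0, 0): punch at orig (3,1); cuts so far [(3, 1)]; region rows[3,4) x cols[1,2) = 1x1
Unfold 1 (reflect across h@3): 2 holes -> [(2, 1), (3, 1)]
Unfold 2 (reflect across h@2): 4 holes -> [(0, 1), (1, 1), (2, 1), (3, 1)]
Unfold 3 (reflect across h@4): 8 holes -> [(0, 1), (1, 1), (2, 1), (3, 1), (4, 1), (5, 1), (6, 1), (7, 1)]
Unfold 4 (reflect across v@1): 16 holes -> [(0, 0), (0, 1), (1, 0), (1, 1), (2, 0), (2, 1), (3, 0), (3, 1), (4, 0), (4, 1), (5, 0), (5, 1), (6, 0), (6, 1), (7, 0), (7, 1)]
Unfold 5 (reflect across v@2): 32 holes -> [(0, 0), (0, 1), (0, 2), (0, 3), (1, 0), (1, 1), (1, 2), (1, 3), (2, 0), (2, 1), (2, 2), (2, 3), (3, 0), (3, 1), (3, 2), (3, 3), (4, 0), (4, 1), (4, 2), (4, 3), (5, 0), (5, 1), (5, 2), (5, 3), (6, 0), (6, 1), (6, 2), (6, 3), (7, 0), (7, 1), (7, 2), (7, 3)]
Holes: [(0, 0), (0, 1), (0, 2), (0, 3), (1, 0), (1, 1), (1, 2), (1, 3), (2, 0), (2, 1), (2, 2), (2, 3), (3, 0), (3, 1), (3, 2), (3, 3), (4, 0), (4, 1), (4, 2), (4, 3), (5, 0), (5, 1), (5, 2), (5, 3), (6, 0), (6, 1), (6, 2), (6, 3), (7, 0), (7, 1), (7, 2), (7, 3)]

Answer: yes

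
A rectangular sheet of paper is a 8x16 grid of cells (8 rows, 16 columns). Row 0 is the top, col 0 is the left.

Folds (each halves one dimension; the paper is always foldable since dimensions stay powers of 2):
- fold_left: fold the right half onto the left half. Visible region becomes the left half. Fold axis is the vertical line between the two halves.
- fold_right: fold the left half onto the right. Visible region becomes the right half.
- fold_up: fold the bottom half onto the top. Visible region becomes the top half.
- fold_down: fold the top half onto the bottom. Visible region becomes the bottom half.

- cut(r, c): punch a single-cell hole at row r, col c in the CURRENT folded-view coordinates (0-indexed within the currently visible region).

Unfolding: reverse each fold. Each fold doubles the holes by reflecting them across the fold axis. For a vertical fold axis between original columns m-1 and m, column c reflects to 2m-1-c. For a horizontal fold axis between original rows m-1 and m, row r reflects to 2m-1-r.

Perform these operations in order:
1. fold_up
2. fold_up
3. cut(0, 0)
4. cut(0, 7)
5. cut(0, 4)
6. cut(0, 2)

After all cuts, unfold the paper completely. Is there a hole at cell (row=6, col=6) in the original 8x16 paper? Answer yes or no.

Answer: no

Derivation:
Op 1 fold_up: fold axis h@4; visible region now rows[0,4) x cols[0,16) = 4x16
Op 2 fold_up: fold axis h@2; visible region now rows[0,2) x cols[0,16) = 2x16
Op 3 cut(0, 0): punch at orig (0,0); cuts so far [(0, 0)]; region rows[0,2) x cols[0,16) = 2x16
Op 4 cut(0, 7): punch at orig (0,7); cuts so far [(0, 0), (0, 7)]; region rows[0,2) x cols[0,16) = 2x16
Op 5 cut(0, 4): punch at orig (0,4); cuts so far [(0, 0), (0, 4), (0, 7)]; region rows[0,2) x cols[0,16) = 2x16
Op 6 cut(0, 2): punch at orig (0,2); cuts so far [(0, 0), (0, 2), (0, 4), (0, 7)]; region rows[0,2) x cols[0,16) = 2x16
Unfold 1 (reflect across h@2): 8 holes -> [(0, 0), (0, 2), (0, 4), (0, 7), (3, 0), (3, 2), (3, 4), (3, 7)]
Unfold 2 (reflect across h@4): 16 holes -> [(0, 0), (0, 2), (0, 4), (0, 7), (3, 0), (3, 2), (3, 4), (3, 7), (4, 0), (4, 2), (4, 4), (4, 7), (7, 0), (7, 2), (7, 4), (7, 7)]
Holes: [(0, 0), (0, 2), (0, 4), (0, 7), (3, 0), (3, 2), (3, 4), (3, 7), (4, 0), (4, 2), (4, 4), (4, 7), (7, 0), (7, 2), (7, 4), (7, 7)]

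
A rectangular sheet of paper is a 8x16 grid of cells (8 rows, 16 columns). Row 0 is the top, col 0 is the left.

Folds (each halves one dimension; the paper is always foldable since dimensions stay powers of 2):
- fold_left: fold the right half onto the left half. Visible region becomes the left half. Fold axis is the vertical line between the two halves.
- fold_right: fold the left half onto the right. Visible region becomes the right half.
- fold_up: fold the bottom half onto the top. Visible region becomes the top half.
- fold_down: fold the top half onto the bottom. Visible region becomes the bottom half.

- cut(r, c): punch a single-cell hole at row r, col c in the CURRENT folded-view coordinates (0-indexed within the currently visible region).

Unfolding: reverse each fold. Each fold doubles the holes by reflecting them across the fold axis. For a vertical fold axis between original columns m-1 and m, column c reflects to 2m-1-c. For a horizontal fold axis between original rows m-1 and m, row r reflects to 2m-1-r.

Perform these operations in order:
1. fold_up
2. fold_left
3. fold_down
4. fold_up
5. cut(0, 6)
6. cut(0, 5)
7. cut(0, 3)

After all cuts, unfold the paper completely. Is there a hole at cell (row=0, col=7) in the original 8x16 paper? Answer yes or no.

Answer: no

Derivation:
Op 1 fold_up: fold axis h@4; visible region now rows[0,4) x cols[0,16) = 4x16
Op 2 fold_left: fold axis v@8; visible region now rows[0,4) x cols[0,8) = 4x8
Op 3 fold_down: fold axis h@2; visible region now rows[2,4) x cols[0,8) = 2x8
Op 4 fold_up: fold axis h@3; visible region now rows[2,3) x cols[0,8) = 1x8
Op 5 cut(0, 6): punch at orig (2,6); cuts so far [(2, 6)]; region rows[2,3) x cols[0,8) = 1x8
Op 6 cut(0, 5): punch at orig (2,5); cuts so far [(2, 5), (2, 6)]; region rows[2,3) x cols[0,8) = 1x8
Op 7 cut(0, 3): punch at orig (2,3); cuts so far [(2, 3), (2, 5), (2, 6)]; region rows[2,3) x cols[0,8) = 1x8
Unfold 1 (reflect across h@3): 6 holes -> [(2, 3), (2, 5), (2, 6), (3, 3), (3, 5), (3, 6)]
Unfold 2 (reflect across h@2): 12 holes -> [(0, 3), (0, 5), (0, 6), (1, 3), (1, 5), (1, 6), (2, 3), (2, 5), (2, 6), (3, 3), (3, 5), (3, 6)]
Unfold 3 (reflect across v@8): 24 holes -> [(0, 3), (0, 5), (0, 6), (0, 9), (0, 10), (0, 12), (1, 3), (1, 5), (1, 6), (1, 9), (1, 10), (1, 12), (2, 3), (2, 5), (2, 6), (2, 9), (2, 10), (2, 12), (3, 3), (3, 5), (3, 6), (3, 9), (3, 10), (3, 12)]
Unfold 4 (reflect across h@4): 48 holes -> [(0, 3), (0, 5), (0, 6), (0, 9), (0, 10), (0, 12), (1, 3), (1, 5), (1, 6), (1, 9), (1, 10), (1, 12), (2, 3), (2, 5), (2, 6), (2, 9), (2, 10), (2, 12), (3, 3), (3, 5), (3, 6), (3, 9), (3, 10), (3, 12), (4, 3), (4, 5), (4, 6), (4, 9), (4, 10), (4, 12), (5, 3), (5, 5), (5, 6), (5, 9), (5, 10), (5, 12), (6, 3), (6, 5), (6, 6), (6, 9), (6, 10), (6, 12), (7, 3), (7, 5), (7, 6), (7, 9), (7, 10), (7, 12)]
Holes: [(0, 3), (0, 5), (0, 6), (0, 9), (0, 10), (0, 12), (1, 3), (1, 5), (1, 6), (1, 9), (1, 10), (1, 12), (2, 3), (2, 5), (2, 6), (2, 9), (2, 10), (2, 12), (3, 3), (3, 5), (3, 6), (3, 9), (3, 10), (3, 12), (4, 3), (4, 5), (4, 6), (4, 9), (4, 10), (4, 12), (5, 3), (5, 5), (5, 6), (5, 9), (5, 10), (5, 12), (6, 3), (6, 5), (6, 6), (6, 9), (6, 10), (6, 12), (7, 3), (7, 5), (7, 6), (7, 9), (7, 10), (7, 12)]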